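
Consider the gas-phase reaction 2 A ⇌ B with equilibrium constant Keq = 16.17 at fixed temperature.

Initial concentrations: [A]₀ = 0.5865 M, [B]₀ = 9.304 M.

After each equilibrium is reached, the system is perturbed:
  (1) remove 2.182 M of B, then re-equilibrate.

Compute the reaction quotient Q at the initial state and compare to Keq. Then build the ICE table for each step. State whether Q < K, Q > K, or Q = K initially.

Q₀ = 27.05 vs Keq = 16.17 ⇒ Q>K, reverse
Step 1:
                    A           B
  I            0.5865       9.304
  C            0.1686     -0.0843
  E            0.7551        9.22
  solve Keq expr → x = -0.0843; check Q = 16.17
Then remove 2.182 M of B.
Step 2:
                    A           B
  I            0.7551       7.038
  C           -0.0932      0.0466
  E            0.6619       7.084
  solve Keq expr → x = 0.0466; check Q = 16.17

Q₀ = 27.05; Q > K (proceeds reverse)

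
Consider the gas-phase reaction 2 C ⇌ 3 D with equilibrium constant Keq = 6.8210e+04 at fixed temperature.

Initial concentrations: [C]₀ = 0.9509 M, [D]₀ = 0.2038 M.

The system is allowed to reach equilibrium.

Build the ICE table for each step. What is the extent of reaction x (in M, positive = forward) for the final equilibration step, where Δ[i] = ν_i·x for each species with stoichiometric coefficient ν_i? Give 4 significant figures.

x = 0.4715 M

Q₀ = 0.009361 vs Keq = 6.8210e+04 ⇒ Q<K, forward
Step 1:
                   C          D
  init        0.9509     0.2038
  Δ           -0.943      1.415
  eq        0.007883      1.618
  solve Keq expr → x = 0.4715; check Q = 6.8210e+04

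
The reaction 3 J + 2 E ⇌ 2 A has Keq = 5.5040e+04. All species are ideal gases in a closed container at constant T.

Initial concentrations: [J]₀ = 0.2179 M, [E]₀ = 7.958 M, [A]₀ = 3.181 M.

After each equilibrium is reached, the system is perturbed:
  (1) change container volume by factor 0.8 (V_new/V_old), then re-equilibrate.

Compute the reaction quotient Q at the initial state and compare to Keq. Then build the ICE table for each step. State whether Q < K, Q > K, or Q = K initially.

Q₀ = 15.44; Q < K (proceeds forward)

Q₀ = 15.44 vs Keq = 5.5040e+04 ⇒ Q<K, forward
Step 1:
                    J           E           A
  Initial      0.2179       7.958       3.181
  Change      -0.2031     -0.1354      0.1354
  Equil       0.01484       7.823       3.316
  solve Keq expr → x = 0.06769; check Q = 5.5040e+04
Then change container volume by factor 0.8 (V_new/V_old).
Step 2:
                    J           E           A
  Initial     0.01854       9.778       4.145
  Change    -0.003701   -0.002467    0.002467
  Equil       0.01484       9.776       4.148
  solve Keq expr → x = 0.001234; check Q = 5.5040e+04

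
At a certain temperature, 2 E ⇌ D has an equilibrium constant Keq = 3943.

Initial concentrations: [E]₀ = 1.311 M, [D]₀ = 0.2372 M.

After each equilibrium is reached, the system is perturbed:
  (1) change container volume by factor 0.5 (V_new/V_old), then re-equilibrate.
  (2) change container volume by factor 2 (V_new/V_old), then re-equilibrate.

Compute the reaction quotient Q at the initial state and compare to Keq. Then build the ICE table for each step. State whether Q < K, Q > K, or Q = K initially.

Q₀ = 0.138 vs Keq = 3943 ⇒ Q<K, forward
Step 1:
                    E           D
  I             1.311      0.2372
  C            -1.296       0.648
  E           0.01498      0.8852
  solve Keq expr → x = 0.648; check Q = 3943
Then change container volume by factor 0.5 (V_new/V_old).
Step 2:
                    E           D
  I           0.02997        1.77
  C         -0.008751    0.004375
  E           0.02122       1.775
  solve Keq expr → x = 0.004375; check Q = 3943
Then change container volume by factor 2 (V_new/V_old).
Step 3:
                    E           D
  I           0.01061      0.8874
  C          0.004375   -0.002188
  E           0.01498      0.8852
  solve Keq expr → x = -0.002188; check Q = 3943

Q₀ = 0.138; Q < K (proceeds forward)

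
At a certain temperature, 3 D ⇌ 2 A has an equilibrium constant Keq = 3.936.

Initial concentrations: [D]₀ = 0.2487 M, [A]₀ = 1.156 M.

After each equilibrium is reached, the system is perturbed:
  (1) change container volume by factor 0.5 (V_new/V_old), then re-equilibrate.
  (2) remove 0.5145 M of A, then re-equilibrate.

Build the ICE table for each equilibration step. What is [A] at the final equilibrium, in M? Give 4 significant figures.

Q₀ = 86.87 vs Keq = 3.936 ⇒ Q>K, reverse
Step 1:
                  D         A
  I          0.2487     1.156
  C          0.3512   -0.2341
  E          0.5999    0.9219
  solve Keq expr → x = -0.1171; check Q = 3.936
Then change container volume by factor 0.5 (V_new/V_old).
Step 2:
                  D         A
  I             1.2     1.844
  C         -0.2018    0.1345
  E          0.9981     1.978
  solve Keq expr → x = 0.06725; check Q = 3.936
Then remove 0.5145 M of A.
Step 3:
                  D         A
  I          0.9981     1.464
  C         -0.1458   0.09721
  E          0.8523     1.561
  solve Keq expr → x = 0.04861; check Q = 3.936

[A]_eq = 1.561 M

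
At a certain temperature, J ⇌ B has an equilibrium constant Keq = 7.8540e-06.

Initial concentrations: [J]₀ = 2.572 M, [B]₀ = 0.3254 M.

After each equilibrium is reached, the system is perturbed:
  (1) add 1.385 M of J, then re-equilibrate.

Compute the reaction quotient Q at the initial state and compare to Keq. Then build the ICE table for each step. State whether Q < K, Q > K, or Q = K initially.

Q₀ = 0.1265; Q > K (proceeds reverse)

Q₀ = 0.1265 vs Keq = 7.8540e-06 ⇒ Q>K, reverse
Step 1:
                   J          B
  init         2.572     0.3254
  Δ           0.3254    -0.3254
  eq           2.897 2.2756e-05
  solve Keq expr → x = -0.3254; check Q = 7.8540e-06
Then add 1.385 M of J.
Step 2:
                   J          B
  init         4.282 2.2756e-05
  Δ       -1.0878e-05 1.0878e-05
  eq           4.282 3.3634e-05
  solve Keq expr → x = 1.0878e-05; check Q = 7.8540e-06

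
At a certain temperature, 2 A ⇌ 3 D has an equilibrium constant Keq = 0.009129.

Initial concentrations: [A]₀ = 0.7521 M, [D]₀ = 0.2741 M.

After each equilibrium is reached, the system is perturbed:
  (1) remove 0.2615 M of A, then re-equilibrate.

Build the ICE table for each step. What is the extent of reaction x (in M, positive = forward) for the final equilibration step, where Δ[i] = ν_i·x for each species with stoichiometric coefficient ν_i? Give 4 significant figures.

Q₀ = 0.03641 vs Keq = 0.009129 ⇒ Q>K, reverse
Step 1:
                    A           D
  init         0.7521      0.2741
  Δ           0.06132    -0.09198
  eq           0.8134      0.1821
  solve Keq expr → x = -0.03066; check Q = 0.009129
Then remove 0.2615 M of A.
Step 2:
                    A           D
  init         0.5519      0.1821
  Δ           0.02487     -0.0373
  eq           0.5768      0.1448
  solve Keq expr → x = -0.01243; check Q = 0.009129

x = -0.01243 M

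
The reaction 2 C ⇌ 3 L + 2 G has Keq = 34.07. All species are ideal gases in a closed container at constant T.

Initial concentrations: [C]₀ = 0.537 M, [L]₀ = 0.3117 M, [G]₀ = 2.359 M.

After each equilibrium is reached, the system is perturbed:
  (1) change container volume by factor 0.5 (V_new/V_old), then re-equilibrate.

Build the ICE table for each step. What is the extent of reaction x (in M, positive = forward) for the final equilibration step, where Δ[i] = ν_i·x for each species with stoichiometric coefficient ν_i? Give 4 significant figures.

x = -0.1459 M

Q₀ = 0.5844 vs Keq = 34.07 ⇒ Q<K, forward
Step 1:
                   C          L          G
  init         0.537     0.3117      2.359
  Δ          -0.2668     0.4002     0.2668
  eq          0.2702     0.7119      2.626
  solve Keq expr → x = 0.1334; check Q = 34.07
Then change container volume by factor 0.5 (V_new/V_old).
Step 2:
                   C          L          G
  init        0.5404      1.424      5.252
  Δ           0.2917    -0.4376    -0.2917
  eq          0.8322     0.9862       4.96
  solve Keq expr → x = -0.1459; check Q = 34.07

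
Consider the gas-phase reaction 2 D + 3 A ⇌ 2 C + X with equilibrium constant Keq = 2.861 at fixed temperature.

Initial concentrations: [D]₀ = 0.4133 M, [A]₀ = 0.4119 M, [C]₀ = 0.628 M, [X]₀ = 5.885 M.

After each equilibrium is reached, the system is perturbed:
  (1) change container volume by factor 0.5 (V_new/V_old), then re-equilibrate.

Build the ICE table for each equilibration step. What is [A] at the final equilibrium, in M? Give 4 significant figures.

[A]_eq = 1.344 M

Q₀ = 194.4 vs Keq = 2.861 ⇒ Q>K, reverse
Step 1:
                  D         A         C         X
  init       0.4133    0.4119     0.628     5.885
  Δ          0.2708    0.4063   -0.2708   -0.1354
  eq         0.6841    0.8182    0.3572      5.75
  solve Keq expr → x = -0.1354; check Q = 2.861
Then change container volume by factor 0.5 (V_new/V_old).
Step 2:
                  D         A         C         X
  init        1.368     1.636    0.7143      11.5
  Δ         -0.1946   -0.2918    0.1946   0.09728
  eq          1.174     1.344    0.9089      11.6
  solve Keq expr → x = 0.09728; check Q = 2.861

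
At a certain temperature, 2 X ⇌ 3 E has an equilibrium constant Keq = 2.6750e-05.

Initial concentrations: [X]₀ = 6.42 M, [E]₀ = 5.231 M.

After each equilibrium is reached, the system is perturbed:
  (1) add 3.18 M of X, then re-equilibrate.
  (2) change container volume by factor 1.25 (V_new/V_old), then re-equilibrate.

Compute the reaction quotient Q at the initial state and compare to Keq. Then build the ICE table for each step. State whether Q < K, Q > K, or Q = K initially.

Q₀ = 3.473; Q > K (proceeds reverse)

Q₀ = 3.473 vs Keq = 2.6750e-05 ⇒ Q>K, reverse
Step 1:
                    X           E
  init           6.42       5.231
  Δ             3.396      -5.094
  eq            9.816      0.1371
  solve Keq expr → x = -1.698; check Q = 2.6750e-05
Then add 3.18 M of X.
Step 2:
                    X           E
  init             13      0.1371
  Δ           -0.0187     0.02805
  eq            12.98      0.1652
  solve Keq expr → x = 0.00935; check Q = 2.6750e-05
Then change container volume by factor 1.25 (V_new/V_old).
Step 3:
                    X           E
  init          10.38      0.1321
  Δ          -0.00676     0.01014
  eq            10.38      0.1423
  solve Keq expr → x = 0.00338; check Q = 2.6750e-05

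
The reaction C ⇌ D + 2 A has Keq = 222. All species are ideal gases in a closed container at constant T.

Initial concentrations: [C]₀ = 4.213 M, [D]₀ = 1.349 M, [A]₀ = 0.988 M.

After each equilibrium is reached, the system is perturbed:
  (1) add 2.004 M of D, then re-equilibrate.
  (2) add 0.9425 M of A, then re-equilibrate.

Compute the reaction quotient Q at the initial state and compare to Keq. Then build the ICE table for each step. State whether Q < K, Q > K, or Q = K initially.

Q₀ = 0.3126 vs Keq = 222 ⇒ Q<K, forward
Step 1:
                    C           D           A
  Initial       4.213       1.349       0.988
  Change       -3.143       3.143       6.285
  Equil          1.07       4.492       7.273
  solve Keq expr → x = 3.143; check Q = 222
Then add 2.004 M of D.
Step 2:
                    C           D           A
  Initial        1.07       6.496       7.273
  Change        0.235      -0.235       -0.47
  Equil         1.305       6.261       6.803
  solve Keq expr → x = -0.235; check Q = 222
Then add 0.9425 M of A.
Step 3:
                    C           D           A
  Initial       1.305       6.261       7.746
  Change       0.1843     -0.1843     -0.3686
  Equil          1.49       6.076       7.377
  solve Keq expr → x = -0.1843; check Q = 222

Q₀ = 0.3126; Q < K (proceeds forward)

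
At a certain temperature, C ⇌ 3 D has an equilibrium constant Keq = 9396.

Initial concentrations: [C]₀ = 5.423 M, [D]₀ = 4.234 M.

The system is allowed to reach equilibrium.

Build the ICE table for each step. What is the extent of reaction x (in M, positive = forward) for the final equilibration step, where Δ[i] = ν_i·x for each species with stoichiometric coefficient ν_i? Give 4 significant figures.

Q₀ = 14 vs Keq = 9396 ⇒ Q<K, forward
Step 1:
                   C          D
  I            5.423      4.234
  C           -4.751      14.25
  E           0.6723      18.49
  solve Keq expr → x = 4.751; check Q = 9396

x = 4.751 M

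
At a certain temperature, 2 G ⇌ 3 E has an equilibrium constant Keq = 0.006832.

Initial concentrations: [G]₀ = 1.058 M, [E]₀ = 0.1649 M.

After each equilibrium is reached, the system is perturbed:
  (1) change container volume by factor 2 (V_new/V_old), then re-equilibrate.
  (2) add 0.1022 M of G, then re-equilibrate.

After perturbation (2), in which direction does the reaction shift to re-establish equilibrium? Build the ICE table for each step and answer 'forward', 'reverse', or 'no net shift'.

Direction: forward

Q₀ = 0.004006 vs Keq = 0.006832 ⇒ Q<K, forward
Step 1:
                   G          E
  Initial      1.058     0.1649
  Change    -0.01977    0.02966
  Equil        1.038     0.1946
  solve Keq expr → x = 0.009885; check Q = 0.006832
Then change container volume by factor 2 (V_new/V_old).
Step 2:
                   G          E
  Initial     0.5191    0.09728
  Change    -0.01525    0.02287
  Equil       0.5039     0.1202
  solve Keq expr → x = 0.007624; check Q = 0.006832
Then add 0.1022 M of G.
Step 3:
                   G          E
  Initial     0.6061     0.1202
  Change   -0.009541    0.01431
  Equil       0.5965     0.1345
  solve Keq expr → x = 0.004771; check Q = 0.006832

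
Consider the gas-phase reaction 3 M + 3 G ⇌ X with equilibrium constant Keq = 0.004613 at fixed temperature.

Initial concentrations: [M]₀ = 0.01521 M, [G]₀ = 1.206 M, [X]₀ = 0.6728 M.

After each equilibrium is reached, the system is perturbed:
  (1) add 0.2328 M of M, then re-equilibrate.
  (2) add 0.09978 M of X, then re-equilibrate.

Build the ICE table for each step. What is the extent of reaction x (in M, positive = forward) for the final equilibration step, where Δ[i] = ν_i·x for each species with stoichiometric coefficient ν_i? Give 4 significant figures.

x = -0.02743 M

Q₀ = 1.0901e+05 vs Keq = 0.004613 ⇒ Q>K, reverse
Step 1:
                    M           G           X
  init        0.01521       1.206      0.6728
  Δ             1.376       1.376     -0.4588
  eq            1.392       2.582       0.214
  solve Keq expr → x = -0.4588; check Q = 0.004613
Then add 0.2328 M of M.
Step 2:
                    M           G           X
  init          1.624       2.582       0.214
  Δ           -0.1023     -0.1023     0.03409
  eq            1.522        2.48      0.2481
  solve Keq expr → x = 0.03409; check Q = 0.004613
Then add 0.09978 M of X.
Step 3:
                    M           G           X
  init          1.522        2.48      0.3479
  Δ           0.08229     0.08229    -0.02743
  eq            1.604       2.562      0.3205
  solve Keq expr → x = -0.02743; check Q = 0.004613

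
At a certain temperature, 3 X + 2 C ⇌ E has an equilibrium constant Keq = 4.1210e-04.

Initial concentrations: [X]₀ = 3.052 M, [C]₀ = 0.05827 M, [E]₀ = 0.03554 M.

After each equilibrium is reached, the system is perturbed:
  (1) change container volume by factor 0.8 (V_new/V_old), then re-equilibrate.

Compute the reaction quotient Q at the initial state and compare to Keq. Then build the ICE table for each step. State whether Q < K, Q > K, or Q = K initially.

Q₀ = 0.3682 vs Keq = 4.1210e-04 ⇒ Q>K, reverse
Step 1:
                    X           C           E
  I             3.052     0.05827     0.03554
  C             0.106     0.07065    -0.03532
  E             3.158      0.1289  2.1570e-04
  solve Keq expr → x = -0.03532; check Q = 4.1210e-04
Then change container volume by factor 0.8 (V_new/V_old).
Step 2:
                    X           C           E
  I             3.947      0.1611  2.6963e-04
  C         -0.001146 -7.6371e-04  3.8185e-04
  E             3.946      0.1604  6.5149e-04
  solve Keq expr → x = 3.8185e-04; check Q = 4.1210e-04

Q₀ = 0.3682; Q > K (proceeds reverse)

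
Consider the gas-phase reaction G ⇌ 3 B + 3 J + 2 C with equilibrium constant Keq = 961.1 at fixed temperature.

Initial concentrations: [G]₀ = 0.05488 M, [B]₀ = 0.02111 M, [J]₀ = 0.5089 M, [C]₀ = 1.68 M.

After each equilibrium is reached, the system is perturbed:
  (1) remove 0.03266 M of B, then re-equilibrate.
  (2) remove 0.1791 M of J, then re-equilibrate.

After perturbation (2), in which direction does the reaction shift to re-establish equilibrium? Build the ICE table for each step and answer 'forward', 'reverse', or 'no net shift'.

Direction: forward

Q₀ = 6.3763e-05 vs Keq = 961.1 ⇒ Q<K, forward
Step 1:
                   G          B          J          C
  init       0.05488    0.02111     0.5089       1.68
  Δ         -0.05487     0.1646     0.1646     0.1097
  eq      6.5240e-06     0.1857     0.6735       1.79
  solve Keq expr → x = 0.05487; check Q = 961.1
Then remove 0.03266 M of B.
Step 2:
                   G          B          J          C
  init    6.5240e-06     0.1531     0.6735       1.79
  Δ       -2.8712e-06 8.6135e-06 8.6135e-06 5.7423e-06
  eq      3.6529e-06     0.1531     0.6735       1.79
  solve Keq expr → x = 2.8712e-06; check Q = 961.1
Then remove 0.1791 M of J.
Step 3:
                   G          B          J          C
  init    3.6529e-06     0.1531     0.4944       1.79
  Δ       -2.2076e-06 6.6228e-06 6.6228e-06 4.4152e-06
  eq      1.4453e-06     0.1531     0.4944       1.79
  solve Keq expr → x = 2.2076e-06; check Q = 961.1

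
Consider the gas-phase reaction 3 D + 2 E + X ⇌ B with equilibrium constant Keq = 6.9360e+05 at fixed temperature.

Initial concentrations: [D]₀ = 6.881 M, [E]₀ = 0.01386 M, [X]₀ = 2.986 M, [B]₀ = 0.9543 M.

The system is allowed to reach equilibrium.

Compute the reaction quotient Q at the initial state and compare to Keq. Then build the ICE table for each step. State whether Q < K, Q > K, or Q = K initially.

Q₀ = 5.106 vs Keq = 6.9360e+05 ⇒ Q<K, forward
Step 1:
                  D         E         X         B
  init        6.881   0.01386     2.986    0.9543
  Δ        -0.02073  -0.01382 -0.006911  0.006911
  eq           6.86 3.7958e-05     2.979    0.9612
  solve Keq expr → x = 0.006911; check Q = 6.9360e+05

Q₀ = 5.106; Q < K (proceeds forward)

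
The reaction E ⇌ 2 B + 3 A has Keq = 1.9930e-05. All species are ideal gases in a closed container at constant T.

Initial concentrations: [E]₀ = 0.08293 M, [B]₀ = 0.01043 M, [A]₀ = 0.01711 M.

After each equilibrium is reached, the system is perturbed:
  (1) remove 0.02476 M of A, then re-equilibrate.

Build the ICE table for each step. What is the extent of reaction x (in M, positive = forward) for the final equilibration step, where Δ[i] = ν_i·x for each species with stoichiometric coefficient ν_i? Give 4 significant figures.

x = 0.004812 M

Q₀ = 6.5706e-09 vs Keq = 1.9930e-05 ⇒ Q<K, forward
Step 1:
                   E          B          A
  init       0.08293    0.01043    0.01711
  Δ         -0.02035    0.04069    0.06104
  eq         0.06258    0.05112    0.07815
  solve Keq expr → x = 0.02035; check Q = 1.9930e-05
Then remove 0.02476 M of A.
Step 2:
                   E          B          A
  init       0.06258    0.05112    0.05339
  Δ        -0.004812   0.009625    0.01444
  eq         0.05777    0.06075    0.06783
  solve Keq expr → x = 0.004812; check Q = 1.9930e-05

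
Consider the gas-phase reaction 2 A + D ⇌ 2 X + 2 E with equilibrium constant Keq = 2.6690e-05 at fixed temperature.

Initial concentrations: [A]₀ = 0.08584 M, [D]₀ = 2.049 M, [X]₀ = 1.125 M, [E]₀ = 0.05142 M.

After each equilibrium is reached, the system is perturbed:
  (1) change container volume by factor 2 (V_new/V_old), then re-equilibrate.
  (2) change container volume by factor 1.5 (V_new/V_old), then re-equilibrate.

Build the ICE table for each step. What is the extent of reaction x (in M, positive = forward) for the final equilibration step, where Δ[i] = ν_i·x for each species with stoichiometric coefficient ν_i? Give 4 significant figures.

Q₀ = 0.2216 vs Keq = 2.6690e-05 ⇒ Q>K, reverse
Step 1:
                   A          D          X          E
  init       0.08584      2.049      1.125    0.05142
  Δ          0.05048    0.02524   -0.05048   -0.05048
  eq          0.1363      2.074      1.075 9.4392e-04
  solve Keq expr → x = -0.02524; check Q = 2.6690e-05
Then change container volume by factor 2 (V_new/V_old).
Step 2:
                   A          D          X          E
  init       0.06816      1.037     0.5373 4.7196e-04
  Δ       -1.9333e-04 -9.6664e-05 1.9333e-04 1.9333e-04
  eq         0.06796      1.037     0.5375 6.6529e-04
  solve Keq expr → x = 9.6664e-05; check Q = 2.6690e-05
Then change container volume by factor 1.5 (V_new/V_old).
Step 3:
                   A          D          X          E
  init       0.04531     0.6913     0.3583 4.4353e-04
  Δ       -9.8333e-05 -4.9167e-05 9.8333e-05 9.8333e-05
  eq         0.04521     0.6913     0.3584 5.4186e-04
  solve Keq expr → x = 4.9167e-05; check Q = 2.6690e-05

x = 4.9167e-05 M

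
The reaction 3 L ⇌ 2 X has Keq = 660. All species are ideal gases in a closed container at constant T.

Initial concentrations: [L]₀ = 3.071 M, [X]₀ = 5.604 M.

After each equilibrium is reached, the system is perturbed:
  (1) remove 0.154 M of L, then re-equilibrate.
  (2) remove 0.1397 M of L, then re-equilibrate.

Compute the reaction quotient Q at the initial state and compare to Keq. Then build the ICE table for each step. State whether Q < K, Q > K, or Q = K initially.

Q₀ = 1.084 vs Keq = 660 ⇒ Q<K, forward
Step 1:
                   L          X
  Initial      3.071      5.604
  Change      -2.636      1.758
  Equil       0.4346      7.362
  solve Keq expr → x = 0.8788; check Q = 660
Then remove 0.154 M of L.
Step 2:
                   L          X
  Initial     0.2806      7.362
  Change      0.1501       -0.1
  Equil       0.4307      7.262
  solve Keq expr → x = -0.05002; check Q = 660
Then remove 0.1397 M of L.
Step 3:
                   L          X
  Initial      0.291      7.262
  Change      0.1361   -0.09074
  Equil       0.4271      7.171
  solve Keq expr → x = -0.04537; check Q = 660

Q₀ = 1.084; Q < K (proceeds forward)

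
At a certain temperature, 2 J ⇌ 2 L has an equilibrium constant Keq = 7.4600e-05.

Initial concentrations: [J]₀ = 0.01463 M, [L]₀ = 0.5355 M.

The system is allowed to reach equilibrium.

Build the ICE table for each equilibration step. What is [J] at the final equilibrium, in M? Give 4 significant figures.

[J]_eq = 0.5454 M

Q₀ = 1340 vs Keq = 7.4600e-05 ⇒ Q>K, reverse
Step 1:
                   J          L
  init       0.01463     0.5355
  Δ           0.5308    -0.5308
  eq          0.5454   0.004711
  solve Keq expr → x = -0.2654; check Q = 7.4600e-05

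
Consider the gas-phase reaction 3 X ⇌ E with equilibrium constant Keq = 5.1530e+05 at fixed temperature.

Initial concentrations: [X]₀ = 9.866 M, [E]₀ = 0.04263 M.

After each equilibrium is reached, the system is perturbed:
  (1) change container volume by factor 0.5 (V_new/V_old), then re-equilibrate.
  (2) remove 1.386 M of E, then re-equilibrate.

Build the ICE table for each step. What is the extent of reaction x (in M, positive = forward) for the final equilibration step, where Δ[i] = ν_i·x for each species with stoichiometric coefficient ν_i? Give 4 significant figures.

Q₀ = 4.4391e-05 vs Keq = 5.1530e+05 ⇒ Q<K, forward
Step 1:
                  X         E
  I           9.866   0.04263
  C          -9.847     3.282
  E         0.01862     3.325
  solve Keq expr → x = 3.282; check Q = 5.1530e+05
Then change container volume by factor 0.5 (V_new/V_old).
Step 2:
                  X         E
  I         0.03723      6.65
  C        -0.01377  0.004591
  E         0.02346     6.655
  solve Keq expr → x = 0.004591; check Q = 5.1530e+05
Then remove 1.386 M of E.
Step 3:
                  X         E
  I         0.02346     5.269
  C       -0.001756 5.8543e-04
  E         0.02171     5.269
  solve Keq expr → x = 5.8543e-04; check Q = 5.1530e+05

x = 5.8543e-04 M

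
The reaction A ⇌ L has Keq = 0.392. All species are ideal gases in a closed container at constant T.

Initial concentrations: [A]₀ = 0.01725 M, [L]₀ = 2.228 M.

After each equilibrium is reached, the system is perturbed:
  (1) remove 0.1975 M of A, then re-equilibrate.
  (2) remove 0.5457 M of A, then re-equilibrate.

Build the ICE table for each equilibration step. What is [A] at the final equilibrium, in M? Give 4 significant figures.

Q₀ = 129.2 vs Keq = 0.392 ⇒ Q>K, reverse
Step 1:
                   A          L
  Initial    0.01725      2.228
  Change       1.596     -1.596
  Equil        1.613     0.6323
  solve Keq expr → x = -1.596; check Q = 0.392
Then remove 0.1975 M of A.
Step 2:
                   A          L
  Initial      1.415     0.6323
  Change     0.05562   -0.05562
  Equil        1.471     0.5767
  solve Keq expr → x = -0.05562; check Q = 0.392
Then remove 0.5457 M of A.
Step 3:
                   A          L
  Initial     0.9254     0.5767
  Change      0.1537    -0.1537
  Equil        1.079      0.423
  solve Keq expr → x = -0.1537; check Q = 0.392

[A]_eq = 1.079 M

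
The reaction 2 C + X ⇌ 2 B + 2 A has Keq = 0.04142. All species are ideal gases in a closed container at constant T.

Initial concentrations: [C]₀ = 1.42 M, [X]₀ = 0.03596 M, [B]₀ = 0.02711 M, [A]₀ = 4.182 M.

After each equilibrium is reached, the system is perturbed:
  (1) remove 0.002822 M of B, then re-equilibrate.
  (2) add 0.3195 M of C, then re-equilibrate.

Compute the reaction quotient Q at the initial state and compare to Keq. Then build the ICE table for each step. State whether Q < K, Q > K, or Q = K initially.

Q₀ = 0.1773 vs Keq = 0.04142 ⇒ Q>K, reverse
Step 1:
                    C           X           B           A
  init           1.42     0.03596     0.02711       4.182
  Δ           0.01272    0.006361    -0.01272    -0.01272
  eq            1.433     0.04232     0.01439       4.169
  solve Keq expr → x = -0.006361; check Q = 0.04142
Then remove 0.002822 M of B.
Step 2:
                    C           X           B           A
  init          1.433     0.04232     0.01157       4.169
  Δ         -0.002568   -0.001284    0.002568    0.002568
  eq             1.43     0.04104     0.01413       4.172
  solve Keq expr → x = 0.001284; check Q = 0.04142
Then add 0.3195 M of C.
Step 3:
                    C           X           B           A
  init           1.75     0.04104     0.01413       4.172
  Δ         -0.002819    -0.00141    0.002819    0.002819
  eq            1.747     0.03963     0.01695       4.175
  solve Keq expr → x = 0.00141; check Q = 0.04142

Q₀ = 0.1773; Q > K (proceeds reverse)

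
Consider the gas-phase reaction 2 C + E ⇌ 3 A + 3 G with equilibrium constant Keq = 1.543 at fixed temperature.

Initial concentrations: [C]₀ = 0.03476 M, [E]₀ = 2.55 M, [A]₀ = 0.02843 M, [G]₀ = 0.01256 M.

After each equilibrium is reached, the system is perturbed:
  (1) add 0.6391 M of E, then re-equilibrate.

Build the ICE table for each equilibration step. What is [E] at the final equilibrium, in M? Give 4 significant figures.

[E]_eq = 3.172 M

Q₀ = 1.4777e-08 vs Keq = 1.543 ⇒ Q<K, forward
Step 1:
                   C          E          A          G
  I          0.03476       2.55    0.02843    0.01256
  C         -0.03457   -0.01729    0.05186    0.05186
  E       1.8815e-04      2.533    0.08029    0.06442
  solve Keq expr → x = 0.01729; check Q = 1.543
Then add 0.6391 M of E.
Step 2:
                   C          E          A          G
  I       1.8815e-04      3.172    0.08029    0.06442
  C       -1.9811e-05 -9.9054e-06 2.9716e-05 2.9716e-05
  E       1.6834e-04      3.172    0.08032    0.06445
  solve Keq expr → x = 9.9054e-06; check Q = 1.543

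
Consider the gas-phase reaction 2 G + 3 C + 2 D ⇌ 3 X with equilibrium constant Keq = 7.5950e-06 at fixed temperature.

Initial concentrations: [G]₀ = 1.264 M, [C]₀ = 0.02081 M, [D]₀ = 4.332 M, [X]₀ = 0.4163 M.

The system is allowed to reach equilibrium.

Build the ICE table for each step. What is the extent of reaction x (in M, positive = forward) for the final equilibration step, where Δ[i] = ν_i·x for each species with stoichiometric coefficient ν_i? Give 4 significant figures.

x = -0.129 M

Q₀ = 267 vs Keq = 7.5950e-06 ⇒ Q>K, reverse
Step 1:
                   G          C          D          X
  Initial      1.264    0.02081      4.332     0.4163
  Change       0.258      0.387      0.258     -0.387
  Equil        1.522     0.4078       4.59    0.02929
  solve Keq expr → x = -0.129; check Q = 7.5950e-06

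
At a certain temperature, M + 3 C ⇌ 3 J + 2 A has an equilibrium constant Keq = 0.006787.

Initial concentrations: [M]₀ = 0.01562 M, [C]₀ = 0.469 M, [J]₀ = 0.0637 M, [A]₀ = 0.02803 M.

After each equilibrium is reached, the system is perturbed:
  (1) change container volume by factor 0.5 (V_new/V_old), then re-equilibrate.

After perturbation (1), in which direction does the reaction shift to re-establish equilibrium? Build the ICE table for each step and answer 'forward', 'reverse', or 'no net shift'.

Q₀ = 1.2603e-04 vs Keq = 0.006787 ⇒ Q<K, forward
Step 1:
                  M         C         J         A
  I         0.01562     0.469    0.0637   0.02803
  C        -0.01133  -0.03399   0.03399   0.02266
  E        0.004289     0.435   0.09769   0.05069
  solve Keq expr → x = 0.01133; check Q = 0.006787
Then change container volume by factor 0.5 (V_new/V_old).
Step 2:
                  M         C         J         A
  I        0.008577      0.87    0.1954    0.1014
  C        0.003533    0.0106   -0.0106 -0.007067
  E         0.01211    0.8806    0.1848   0.09432
  solve Keq expr → x = -0.003533; check Q = 0.006787

Direction: reverse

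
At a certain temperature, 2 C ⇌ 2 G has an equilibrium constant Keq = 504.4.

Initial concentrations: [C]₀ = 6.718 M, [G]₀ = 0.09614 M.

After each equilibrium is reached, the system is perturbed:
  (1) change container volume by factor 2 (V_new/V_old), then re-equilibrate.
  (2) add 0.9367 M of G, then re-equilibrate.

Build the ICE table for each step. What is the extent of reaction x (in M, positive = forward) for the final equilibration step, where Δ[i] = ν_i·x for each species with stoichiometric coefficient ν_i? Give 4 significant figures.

x = -0.01996 M

Q₀ = 2.0480e-04 vs Keq = 504.4 ⇒ Q<K, forward
Step 1:
                    C           G
  I             6.718     0.09614
  C            -6.428       6.428
  E            0.2905       6.524
  solve Keq expr → x = 3.214; check Q = 504.4
Then change container volume by factor 2 (V_new/V_old).
Step 2:
                    C           G
  I            0.1452       3.262
  C                 0           0
  E            0.1452       3.262
  solve Keq expr → x = 0; check Q = 504.4
Then add 0.9367 M of G.
Step 3:
                    C           G
  I            0.1452       4.199
  C           0.03993    -0.03993
  E            0.1852       4.159
  solve Keq expr → x = -0.01996; check Q = 504.4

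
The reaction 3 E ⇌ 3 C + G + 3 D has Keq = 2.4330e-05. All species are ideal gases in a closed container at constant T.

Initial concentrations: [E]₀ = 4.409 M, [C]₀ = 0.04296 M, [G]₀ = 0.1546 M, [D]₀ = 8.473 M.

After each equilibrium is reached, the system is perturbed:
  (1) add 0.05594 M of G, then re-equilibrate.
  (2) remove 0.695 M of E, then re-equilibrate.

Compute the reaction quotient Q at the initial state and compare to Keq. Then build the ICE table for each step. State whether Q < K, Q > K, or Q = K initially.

Q₀ = 8.6995e-05 vs Keq = 2.4330e-05 ⇒ Q>K, reverse
Step 1:
                  E         C         G         D
  init        4.409   0.04296    0.1546     8.473
  Δ         0.01443  -0.01443 -0.004809  -0.01443
  eq          4.423   0.02853    0.1498     8.459
  solve Keq expr → x = -0.004809; check Q = 2.4330e-05
Then add 0.05594 M of G.
Step 2:
                  E         C         G         D
  init        4.423   0.02853    0.2057     8.459
  Δ          0.0028   -0.0028 -9.3341e-04   -0.0028
  eq          4.426   0.02573    0.2048     8.456
  solve Keq expr → x = -9.3341e-04; check Q = 2.4330e-05
Then remove 0.695 M of E.
Step 3:
                  E         C         G         D
  init        3.731   0.02573    0.2048     8.456
  Δ         0.00396  -0.00396  -0.00132  -0.00396
  eq          3.735   0.02177    0.2035     8.452
  solve Keq expr → x = -0.00132; check Q = 2.4330e-05

Q₀ = 8.6995e-05; Q > K (proceeds reverse)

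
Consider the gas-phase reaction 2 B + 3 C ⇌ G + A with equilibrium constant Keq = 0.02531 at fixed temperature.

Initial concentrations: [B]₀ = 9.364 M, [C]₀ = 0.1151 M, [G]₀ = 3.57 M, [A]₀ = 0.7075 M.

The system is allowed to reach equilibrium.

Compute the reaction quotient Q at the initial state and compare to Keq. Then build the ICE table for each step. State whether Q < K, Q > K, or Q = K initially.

Q₀ = 18.89; Q > K (proceeds reverse)

Q₀ = 18.89 vs Keq = 0.02531 ⇒ Q>K, reverse
Step 1:
                  B         C         G         A
  Initial     9.364    0.1151      3.57    0.7075
  Change     0.4927    0.7391   -0.2464   -0.2464
  Equil       9.857    0.8542     3.324    0.4611
  solve Keq expr → x = -0.2464; check Q = 0.02531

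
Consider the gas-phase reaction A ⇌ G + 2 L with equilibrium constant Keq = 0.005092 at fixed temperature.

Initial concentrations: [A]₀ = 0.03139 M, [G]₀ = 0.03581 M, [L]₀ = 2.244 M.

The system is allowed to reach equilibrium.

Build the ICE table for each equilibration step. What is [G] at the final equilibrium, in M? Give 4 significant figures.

[G]_eq = 7.2420e-05 M

Q₀ = 5.745 vs Keq = 0.005092 ⇒ Q>K, reverse
Step 1:
                    A           G           L
  init        0.03139     0.03581       2.244
  Δ           0.03574    -0.03574    -0.07148
  eq          0.06713  7.2420e-05       2.173
  solve Keq expr → x = -0.03574; check Q = 0.005092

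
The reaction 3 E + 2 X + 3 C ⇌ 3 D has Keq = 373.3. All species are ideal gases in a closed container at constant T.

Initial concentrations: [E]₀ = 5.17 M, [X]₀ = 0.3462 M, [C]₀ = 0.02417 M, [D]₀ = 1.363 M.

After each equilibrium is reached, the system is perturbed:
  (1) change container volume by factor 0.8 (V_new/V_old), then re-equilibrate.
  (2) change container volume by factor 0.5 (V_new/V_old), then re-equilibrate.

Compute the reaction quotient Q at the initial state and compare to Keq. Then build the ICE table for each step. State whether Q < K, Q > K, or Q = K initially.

Q₀ = 1.0828e+04 vs Keq = 373.3 ⇒ Q>K, reverse
Step 1:
                    E           X           C           D
  init           5.17      0.3462     0.02417       1.363
  Δ           0.04341     0.02894     0.04341    -0.04341
  eq            5.213      0.3751     0.06758        1.32
  solve Keq expr → x = -0.01447; check Q = 373.3
Then change container volume by factor 0.8 (V_new/V_old).
Step 2:
                    E           X           C           D
  init          6.517      0.4689     0.08448       1.649
  Δ           -0.0238    -0.01587     -0.0238      0.0238
  eq            6.493      0.4531     0.06067       1.673
  solve Keq expr → x = 0.007934; check Q = 373.3
Then change container volume by factor 0.5 (V_new/V_old).
Step 3:
                    E           X           C           D
  init          12.99      0.9061      0.1213       3.347
  Δ          -0.08033    -0.05356    -0.08033     0.08033
  eq            12.91      0.8526     0.04102       3.427
  solve Keq expr → x = 0.02678; check Q = 373.3

Q₀ = 1.0828e+04; Q > K (proceeds reverse)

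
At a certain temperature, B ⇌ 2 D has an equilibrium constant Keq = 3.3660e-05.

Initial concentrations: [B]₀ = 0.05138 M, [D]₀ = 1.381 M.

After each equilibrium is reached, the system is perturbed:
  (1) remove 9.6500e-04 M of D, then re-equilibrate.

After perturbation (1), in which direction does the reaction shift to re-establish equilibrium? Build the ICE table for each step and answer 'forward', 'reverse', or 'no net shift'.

Direction: forward

Q₀ = 37.12 vs Keq = 3.3660e-05 ⇒ Q>K, reverse
Step 1:
                   B          D
  I          0.05138      1.381
  C            0.688     -1.376
  E           0.7394   0.004989
  solve Keq expr → x = -0.688; check Q = 3.3660e-05
Then remove 9.6500e-04 M of D.
Step 2:
                   B          D
  I           0.7394   0.004024
  C       -4.8169e-04 9.6337e-04
  E           0.7389   0.004987
  solve Keq expr → x = 4.8169e-04; check Q = 3.3660e-05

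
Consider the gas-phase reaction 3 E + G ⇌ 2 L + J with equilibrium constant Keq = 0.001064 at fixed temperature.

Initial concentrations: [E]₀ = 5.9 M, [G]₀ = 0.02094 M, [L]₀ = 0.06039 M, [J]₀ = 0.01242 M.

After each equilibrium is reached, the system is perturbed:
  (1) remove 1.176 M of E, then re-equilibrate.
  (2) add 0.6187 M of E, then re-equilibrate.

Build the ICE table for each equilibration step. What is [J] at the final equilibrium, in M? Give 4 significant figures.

Q₀ = 1.0532e-05 vs Keq = 0.001064 ⇒ Q<K, forward
Step 1:
                   E          G          L          J
  init           5.9    0.02094    0.06039    0.01242
  Δ         -0.05837   -0.01946    0.03892    0.01946
  eq           5.842   0.001482    0.09931    0.03188
  solve Keq expr → x = 0.01946; check Q = 0.001064
Then remove 1.176 M of E.
Step 2:
                   E          G          L          J
  init         4.666   0.001482    0.09931    0.03188
  Δ         0.003544   0.001181  -0.002363  -0.001181
  eq           4.669   0.002664    0.09694     0.0307
  solve Keq expr → x = -0.001181; check Q = 0.001064
Then add 0.6187 M of E.
Step 3:
                   E          G          L          J
  init         5.288   0.002664    0.09694     0.0307
  Δ        -0.002182 -7.2722e-04   0.001454 7.2722e-04
  eq           5.286   0.001936     0.0984    0.03142
  solve Keq expr → x = 7.2722e-04; check Q = 0.001064

[J]_eq = 0.03142 M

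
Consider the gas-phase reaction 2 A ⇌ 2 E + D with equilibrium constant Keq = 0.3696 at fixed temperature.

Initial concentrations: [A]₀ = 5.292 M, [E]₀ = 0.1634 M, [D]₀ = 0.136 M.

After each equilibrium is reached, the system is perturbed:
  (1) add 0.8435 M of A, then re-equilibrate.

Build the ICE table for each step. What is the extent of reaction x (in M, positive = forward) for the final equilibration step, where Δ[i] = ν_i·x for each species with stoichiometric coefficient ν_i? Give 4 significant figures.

x = 0.118 M

Q₀ = 1.2966e-04 vs Keq = 0.3696 ⇒ Q<K, forward
Step 1:
                    A           E           D
  Initial       5.292      0.1634       0.136
  Change       -1.859       1.859      0.9294
  Equil         3.433       2.022       1.065
  solve Keq expr → x = 0.9294; check Q = 0.3696
Then add 0.8435 M of A.
Step 2:
                    A           E           D
  Initial       4.277       2.022       1.065
  Change       -0.236       0.236       0.118
  Equil         4.041       2.258       1.183
  solve Keq expr → x = 0.118; check Q = 0.3696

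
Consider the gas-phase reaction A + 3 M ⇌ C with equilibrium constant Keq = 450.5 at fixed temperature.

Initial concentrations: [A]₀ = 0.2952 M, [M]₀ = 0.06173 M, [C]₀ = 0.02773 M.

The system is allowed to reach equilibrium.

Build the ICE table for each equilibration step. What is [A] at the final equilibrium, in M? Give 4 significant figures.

[A]_eq = 0.2946 M

Q₀ = 399.3 vs Keq = 450.5 ⇒ Q<K, forward
Step 1:
                    A           M           C
  Initial      0.2952     0.06173     0.02773
  Change  -6.4403e-04   -0.001932  6.4403e-04
  Equil        0.2946      0.0598     0.02837
  solve Keq expr → x = 6.4403e-04; check Q = 450.5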